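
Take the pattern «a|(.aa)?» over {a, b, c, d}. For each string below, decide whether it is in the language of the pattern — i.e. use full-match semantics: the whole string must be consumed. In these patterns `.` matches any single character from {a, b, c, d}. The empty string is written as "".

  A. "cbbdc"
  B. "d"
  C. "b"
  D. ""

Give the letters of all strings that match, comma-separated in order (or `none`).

A. "cbbdc" → no match
B. "d" → no match
C. "b" → no match
D. "" → match

D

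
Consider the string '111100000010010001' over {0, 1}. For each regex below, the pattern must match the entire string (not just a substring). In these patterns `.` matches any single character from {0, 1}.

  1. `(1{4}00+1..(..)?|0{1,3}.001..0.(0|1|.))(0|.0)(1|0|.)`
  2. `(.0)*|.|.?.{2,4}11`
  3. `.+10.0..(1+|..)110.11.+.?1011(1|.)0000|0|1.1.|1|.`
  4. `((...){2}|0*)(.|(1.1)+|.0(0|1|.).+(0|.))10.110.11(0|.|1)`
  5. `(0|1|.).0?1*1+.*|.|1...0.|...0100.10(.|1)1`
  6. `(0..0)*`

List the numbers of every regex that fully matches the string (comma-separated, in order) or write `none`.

1 → match
2 → no match
3 → no match
4 → no match
5 → match
6 → no match

1, 5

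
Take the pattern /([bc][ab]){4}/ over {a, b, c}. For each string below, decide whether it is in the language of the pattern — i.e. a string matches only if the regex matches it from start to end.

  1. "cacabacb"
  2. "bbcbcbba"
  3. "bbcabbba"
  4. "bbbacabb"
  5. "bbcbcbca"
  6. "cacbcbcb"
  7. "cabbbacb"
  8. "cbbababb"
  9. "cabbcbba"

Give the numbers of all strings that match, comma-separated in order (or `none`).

1. "cacabacb" → match
2. "bbcbcbba" → match
3. "bbcabbba" → match
4. "bbbacabb" → match
5. "bbcbcbca" → match
6. "cacbcbcb" → match
7. "cabbbacb" → match
8. "cbbababb" → match
9. "cabbcbba" → match

1, 2, 3, 4, 5, 6, 7, 8, 9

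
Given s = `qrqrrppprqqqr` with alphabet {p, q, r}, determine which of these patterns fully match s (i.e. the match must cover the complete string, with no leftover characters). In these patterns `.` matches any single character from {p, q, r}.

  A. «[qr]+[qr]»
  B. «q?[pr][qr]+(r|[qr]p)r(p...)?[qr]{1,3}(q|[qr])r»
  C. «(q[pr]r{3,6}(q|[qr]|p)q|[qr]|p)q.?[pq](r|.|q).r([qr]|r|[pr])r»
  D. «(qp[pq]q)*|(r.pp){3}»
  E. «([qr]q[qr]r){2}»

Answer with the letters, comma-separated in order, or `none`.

A → no match
B → match
C → no match
D → no match
E → no match

B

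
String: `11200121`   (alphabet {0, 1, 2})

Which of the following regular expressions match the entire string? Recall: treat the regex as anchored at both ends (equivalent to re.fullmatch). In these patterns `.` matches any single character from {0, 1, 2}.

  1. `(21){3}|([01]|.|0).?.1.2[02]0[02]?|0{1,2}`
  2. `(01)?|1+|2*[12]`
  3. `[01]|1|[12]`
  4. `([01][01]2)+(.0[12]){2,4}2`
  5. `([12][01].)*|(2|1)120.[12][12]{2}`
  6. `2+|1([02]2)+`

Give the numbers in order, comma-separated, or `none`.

1 → no match
2 → no match
3 → no match
4 → no match — must end with `2`
5 → match
6 → no match — must end with `2`

5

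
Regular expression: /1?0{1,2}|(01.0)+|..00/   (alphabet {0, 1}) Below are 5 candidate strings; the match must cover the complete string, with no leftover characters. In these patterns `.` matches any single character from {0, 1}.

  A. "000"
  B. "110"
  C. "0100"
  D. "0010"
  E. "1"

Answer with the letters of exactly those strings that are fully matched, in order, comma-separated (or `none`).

A → no match
B → no match
C → match
D → no match
E → no match

C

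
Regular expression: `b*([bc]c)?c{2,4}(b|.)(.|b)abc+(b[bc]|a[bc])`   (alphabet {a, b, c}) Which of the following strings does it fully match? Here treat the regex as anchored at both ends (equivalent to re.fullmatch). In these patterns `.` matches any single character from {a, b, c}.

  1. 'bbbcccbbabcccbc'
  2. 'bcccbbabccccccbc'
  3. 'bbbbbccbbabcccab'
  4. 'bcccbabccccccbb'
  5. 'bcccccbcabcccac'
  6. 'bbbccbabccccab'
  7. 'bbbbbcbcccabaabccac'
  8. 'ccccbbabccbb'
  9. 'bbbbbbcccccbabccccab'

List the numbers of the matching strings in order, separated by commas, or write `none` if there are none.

1 → match
2 → match
3 → match
4 → match
5 → match
6 → no match
7 → no match
8 → match
9 → match

1, 2, 3, 4, 5, 8, 9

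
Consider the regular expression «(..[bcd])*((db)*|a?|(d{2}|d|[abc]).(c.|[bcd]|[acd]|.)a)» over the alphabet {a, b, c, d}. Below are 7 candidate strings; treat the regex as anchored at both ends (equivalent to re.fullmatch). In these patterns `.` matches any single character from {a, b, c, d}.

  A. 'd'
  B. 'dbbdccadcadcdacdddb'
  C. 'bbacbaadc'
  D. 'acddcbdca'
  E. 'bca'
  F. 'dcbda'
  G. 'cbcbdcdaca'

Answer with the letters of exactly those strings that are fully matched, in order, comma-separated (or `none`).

A → no match
B → no match
C → no match
D → no match
E → no match
F → no match
G → match

G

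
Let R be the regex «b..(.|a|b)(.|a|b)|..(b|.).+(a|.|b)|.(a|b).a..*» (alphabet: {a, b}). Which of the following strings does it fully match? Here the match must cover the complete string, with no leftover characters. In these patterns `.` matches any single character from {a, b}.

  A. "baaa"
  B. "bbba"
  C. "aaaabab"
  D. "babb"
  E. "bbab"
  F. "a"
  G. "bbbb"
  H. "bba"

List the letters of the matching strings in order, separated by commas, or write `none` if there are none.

A → no match
B → no match
C → match
D → no match
E → no match
F → no match
G → no match
H → no match

C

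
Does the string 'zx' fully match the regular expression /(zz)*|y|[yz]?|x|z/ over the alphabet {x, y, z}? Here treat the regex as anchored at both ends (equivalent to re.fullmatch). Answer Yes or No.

No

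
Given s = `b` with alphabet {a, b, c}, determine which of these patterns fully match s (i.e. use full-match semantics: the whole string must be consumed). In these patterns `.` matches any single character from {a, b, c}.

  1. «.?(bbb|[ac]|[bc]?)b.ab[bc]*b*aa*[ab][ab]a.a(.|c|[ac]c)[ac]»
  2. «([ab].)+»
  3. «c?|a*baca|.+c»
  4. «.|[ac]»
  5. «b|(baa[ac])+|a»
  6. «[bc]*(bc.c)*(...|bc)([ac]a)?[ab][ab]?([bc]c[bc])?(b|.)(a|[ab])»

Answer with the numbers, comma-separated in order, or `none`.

1 → no match
2 → no match
3 → no match
4 → match
5 → match
6 → no match

4, 5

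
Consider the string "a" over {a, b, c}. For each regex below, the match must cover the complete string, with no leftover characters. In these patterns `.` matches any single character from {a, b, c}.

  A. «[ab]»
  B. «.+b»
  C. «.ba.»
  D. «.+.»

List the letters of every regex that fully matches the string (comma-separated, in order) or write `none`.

A → match
B → no match — must end with "b"
C → no match
D → no match

A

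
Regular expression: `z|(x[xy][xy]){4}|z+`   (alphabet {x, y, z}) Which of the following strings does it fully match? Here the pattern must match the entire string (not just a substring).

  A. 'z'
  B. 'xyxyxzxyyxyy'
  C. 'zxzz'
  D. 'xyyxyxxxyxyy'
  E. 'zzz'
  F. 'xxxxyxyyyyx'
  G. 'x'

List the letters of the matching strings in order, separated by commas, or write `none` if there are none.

A → match
B → no match
C → no match
D → match
E → match
F → no match
G → no match

A, D, E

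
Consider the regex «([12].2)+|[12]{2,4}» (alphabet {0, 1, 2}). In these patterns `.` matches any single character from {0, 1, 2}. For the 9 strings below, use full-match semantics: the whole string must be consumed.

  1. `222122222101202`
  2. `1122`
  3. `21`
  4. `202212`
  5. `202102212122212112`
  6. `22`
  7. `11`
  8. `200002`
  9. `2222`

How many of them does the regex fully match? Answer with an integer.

1 → no match
2 → match
3 → match
4 → match
5 → match
6 → match
7 → match
8 → no match
9 → match
Total matched: 7

7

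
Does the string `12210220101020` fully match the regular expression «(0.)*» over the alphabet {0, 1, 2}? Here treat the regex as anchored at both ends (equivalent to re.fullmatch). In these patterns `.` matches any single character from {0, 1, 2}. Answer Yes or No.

No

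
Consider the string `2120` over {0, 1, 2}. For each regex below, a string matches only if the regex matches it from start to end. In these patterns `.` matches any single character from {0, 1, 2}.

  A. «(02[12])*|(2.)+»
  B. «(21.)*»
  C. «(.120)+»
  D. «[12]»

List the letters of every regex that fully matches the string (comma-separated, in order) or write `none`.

A, C

A → match
B → no match
C → match
D → no match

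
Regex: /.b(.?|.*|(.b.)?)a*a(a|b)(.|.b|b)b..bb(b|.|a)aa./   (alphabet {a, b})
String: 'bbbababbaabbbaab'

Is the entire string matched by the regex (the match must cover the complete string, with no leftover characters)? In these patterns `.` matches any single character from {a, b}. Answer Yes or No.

Yes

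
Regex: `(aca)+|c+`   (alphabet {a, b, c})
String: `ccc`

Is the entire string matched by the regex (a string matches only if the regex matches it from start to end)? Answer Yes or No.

Yes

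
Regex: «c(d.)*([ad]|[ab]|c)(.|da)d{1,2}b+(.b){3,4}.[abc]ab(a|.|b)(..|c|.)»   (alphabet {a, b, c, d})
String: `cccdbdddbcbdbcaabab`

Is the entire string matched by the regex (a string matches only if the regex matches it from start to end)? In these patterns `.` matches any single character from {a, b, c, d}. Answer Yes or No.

No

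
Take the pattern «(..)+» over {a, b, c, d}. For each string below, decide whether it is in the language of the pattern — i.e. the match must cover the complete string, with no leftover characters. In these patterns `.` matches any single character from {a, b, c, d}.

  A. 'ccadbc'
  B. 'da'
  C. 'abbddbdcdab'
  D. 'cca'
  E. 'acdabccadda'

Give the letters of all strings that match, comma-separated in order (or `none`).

A, B

A → match
B → match
C → no match
D → no match
E → no match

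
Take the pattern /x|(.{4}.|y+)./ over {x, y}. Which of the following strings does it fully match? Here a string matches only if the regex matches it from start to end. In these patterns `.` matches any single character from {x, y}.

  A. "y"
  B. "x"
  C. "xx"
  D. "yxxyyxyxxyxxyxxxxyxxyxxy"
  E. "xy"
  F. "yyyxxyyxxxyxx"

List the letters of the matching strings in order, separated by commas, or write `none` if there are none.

A. "y" → no match
B. "x" → match
C. "xx" → no match
D → no match
E. "xy" → no match
F → no match

B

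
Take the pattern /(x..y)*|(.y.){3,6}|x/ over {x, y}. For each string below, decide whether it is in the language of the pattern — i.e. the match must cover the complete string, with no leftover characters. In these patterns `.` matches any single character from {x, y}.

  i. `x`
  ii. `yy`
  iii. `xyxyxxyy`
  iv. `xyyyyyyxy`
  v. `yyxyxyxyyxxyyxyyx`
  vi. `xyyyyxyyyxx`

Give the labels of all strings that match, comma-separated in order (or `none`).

i, iii

i. `x` → match
ii. `yy` → no match
iii. `xyxyxxyy` → match
iv. `xyyyyyyxy` → no match
v → no match
vi. `xyyyyxyyyxx` → no match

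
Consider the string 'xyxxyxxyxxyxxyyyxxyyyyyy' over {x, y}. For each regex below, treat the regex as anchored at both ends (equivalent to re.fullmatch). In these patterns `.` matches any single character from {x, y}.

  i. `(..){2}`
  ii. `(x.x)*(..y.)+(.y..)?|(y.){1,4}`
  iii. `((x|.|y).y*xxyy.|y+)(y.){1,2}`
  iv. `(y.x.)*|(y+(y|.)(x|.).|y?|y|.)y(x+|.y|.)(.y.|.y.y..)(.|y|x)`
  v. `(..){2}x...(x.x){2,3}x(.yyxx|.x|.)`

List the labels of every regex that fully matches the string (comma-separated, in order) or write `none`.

ii

i → no match
ii → match
iii → no match
iv → no match
v → no match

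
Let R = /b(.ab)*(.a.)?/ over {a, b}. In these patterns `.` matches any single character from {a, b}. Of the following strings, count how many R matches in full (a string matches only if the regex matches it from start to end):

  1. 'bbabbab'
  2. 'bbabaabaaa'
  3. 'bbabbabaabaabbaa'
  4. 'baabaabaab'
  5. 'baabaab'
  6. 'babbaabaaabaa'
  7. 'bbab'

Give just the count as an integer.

1 → match
2 → match
3 → match
4 → match
5 → match
6 → no match
7 → match
Total matched: 6

6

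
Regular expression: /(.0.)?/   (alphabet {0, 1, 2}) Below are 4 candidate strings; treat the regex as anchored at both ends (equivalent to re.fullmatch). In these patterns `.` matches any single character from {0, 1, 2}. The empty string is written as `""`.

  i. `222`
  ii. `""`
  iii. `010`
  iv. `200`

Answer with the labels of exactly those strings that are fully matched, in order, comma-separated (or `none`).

ii, iv

i → no match
ii → match
iii → no match
iv → match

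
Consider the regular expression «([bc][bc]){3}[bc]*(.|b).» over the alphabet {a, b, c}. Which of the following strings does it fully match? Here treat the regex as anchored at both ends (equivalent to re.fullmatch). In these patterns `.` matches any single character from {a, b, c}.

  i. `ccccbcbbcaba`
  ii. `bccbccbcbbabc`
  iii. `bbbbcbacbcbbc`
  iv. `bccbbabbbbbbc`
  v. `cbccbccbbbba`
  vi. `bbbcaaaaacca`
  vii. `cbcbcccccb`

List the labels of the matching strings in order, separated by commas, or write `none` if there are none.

i. `ccccbcbbcaba` → no match
ii → no match
iii → no match
iv → no match
v. `cbccbccbbbba` → match
vi. `bbbcaaaaacca` → no match
vii. `cbcbcccccb` → match

v, vii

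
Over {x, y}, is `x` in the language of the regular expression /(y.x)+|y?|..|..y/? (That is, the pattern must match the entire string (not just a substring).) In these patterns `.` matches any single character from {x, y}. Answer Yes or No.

No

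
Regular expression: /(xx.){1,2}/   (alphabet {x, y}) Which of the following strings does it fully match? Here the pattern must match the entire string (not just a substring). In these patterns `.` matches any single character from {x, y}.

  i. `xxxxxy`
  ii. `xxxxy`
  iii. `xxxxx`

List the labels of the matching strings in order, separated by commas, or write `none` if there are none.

i → match
ii → no match
iii → no match

i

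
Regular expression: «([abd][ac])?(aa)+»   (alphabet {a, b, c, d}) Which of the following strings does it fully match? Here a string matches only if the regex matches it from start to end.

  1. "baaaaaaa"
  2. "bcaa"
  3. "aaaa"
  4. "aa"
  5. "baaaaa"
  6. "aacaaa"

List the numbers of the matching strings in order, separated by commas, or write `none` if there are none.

1 → match
2 → match
3 → match
4 → match
5 → match
6 → no match

1, 2, 3, 4, 5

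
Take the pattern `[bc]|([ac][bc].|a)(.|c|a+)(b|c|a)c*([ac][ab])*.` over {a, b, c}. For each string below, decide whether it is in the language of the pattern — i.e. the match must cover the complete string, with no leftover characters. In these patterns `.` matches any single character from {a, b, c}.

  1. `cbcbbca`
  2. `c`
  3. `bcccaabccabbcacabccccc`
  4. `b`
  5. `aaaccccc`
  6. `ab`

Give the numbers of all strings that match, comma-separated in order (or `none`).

1, 2, 4, 5

1. `cbcbbca` → match
2. `c` → match
3 → no match
4. `b` → match
5. `aaaccccc` → match
6. `ab` → no match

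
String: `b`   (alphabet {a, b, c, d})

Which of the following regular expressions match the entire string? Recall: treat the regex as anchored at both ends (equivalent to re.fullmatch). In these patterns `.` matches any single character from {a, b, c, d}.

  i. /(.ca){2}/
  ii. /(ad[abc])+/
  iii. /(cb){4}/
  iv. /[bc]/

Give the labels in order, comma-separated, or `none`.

i → no match — must end with `ca`
ii → no match — must start with `ad`
iii → no match — must start with `cb`
iv → match

iv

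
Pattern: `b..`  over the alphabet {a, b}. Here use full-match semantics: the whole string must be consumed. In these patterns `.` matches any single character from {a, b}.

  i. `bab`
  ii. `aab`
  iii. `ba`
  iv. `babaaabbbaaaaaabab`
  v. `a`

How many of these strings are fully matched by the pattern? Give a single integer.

1

i → match
ii → no match — must start with `b`
iii → no match
iv → no match
v → no match — must start with `b`
Total matched: 1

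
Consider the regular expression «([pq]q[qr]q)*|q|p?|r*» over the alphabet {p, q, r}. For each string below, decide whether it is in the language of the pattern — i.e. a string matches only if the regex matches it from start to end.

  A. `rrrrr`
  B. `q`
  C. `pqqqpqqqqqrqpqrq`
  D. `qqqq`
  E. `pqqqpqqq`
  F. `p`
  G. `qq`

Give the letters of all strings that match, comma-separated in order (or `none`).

A, B, C, D, E, F

A → match
B → match
C → match
D → match
E → match
F → match
G → no match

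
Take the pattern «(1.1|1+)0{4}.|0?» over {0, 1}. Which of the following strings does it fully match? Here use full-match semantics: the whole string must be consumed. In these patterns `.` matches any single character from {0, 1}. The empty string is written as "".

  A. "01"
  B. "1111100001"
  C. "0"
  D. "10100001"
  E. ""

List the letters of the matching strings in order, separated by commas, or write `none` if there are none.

B, C, D, E

A → no match
B → match
C → match
D → match
E → match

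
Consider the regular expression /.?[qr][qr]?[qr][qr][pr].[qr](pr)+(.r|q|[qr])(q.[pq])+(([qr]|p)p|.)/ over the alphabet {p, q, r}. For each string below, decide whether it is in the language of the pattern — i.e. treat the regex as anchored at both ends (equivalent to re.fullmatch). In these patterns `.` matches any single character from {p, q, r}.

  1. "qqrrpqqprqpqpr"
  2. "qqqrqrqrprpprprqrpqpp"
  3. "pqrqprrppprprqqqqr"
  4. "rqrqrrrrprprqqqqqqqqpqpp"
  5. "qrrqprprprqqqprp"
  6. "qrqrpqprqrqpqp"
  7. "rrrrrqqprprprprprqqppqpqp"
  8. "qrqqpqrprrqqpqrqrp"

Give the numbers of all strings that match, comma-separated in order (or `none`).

1 → no match
2 → no match
3 → no match
4 → match
5 → no match
6 → match
7 → match
8 → match

4, 6, 7, 8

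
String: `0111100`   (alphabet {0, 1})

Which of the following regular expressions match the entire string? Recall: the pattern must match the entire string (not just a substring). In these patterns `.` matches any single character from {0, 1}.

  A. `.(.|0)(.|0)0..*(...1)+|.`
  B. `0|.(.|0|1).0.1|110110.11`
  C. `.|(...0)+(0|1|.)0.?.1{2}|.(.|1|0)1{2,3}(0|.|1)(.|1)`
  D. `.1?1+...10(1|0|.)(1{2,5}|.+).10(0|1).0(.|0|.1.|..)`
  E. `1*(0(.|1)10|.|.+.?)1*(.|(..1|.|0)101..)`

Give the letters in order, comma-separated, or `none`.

C, E

A → no match
B → no match
C → match
D → no match
E → match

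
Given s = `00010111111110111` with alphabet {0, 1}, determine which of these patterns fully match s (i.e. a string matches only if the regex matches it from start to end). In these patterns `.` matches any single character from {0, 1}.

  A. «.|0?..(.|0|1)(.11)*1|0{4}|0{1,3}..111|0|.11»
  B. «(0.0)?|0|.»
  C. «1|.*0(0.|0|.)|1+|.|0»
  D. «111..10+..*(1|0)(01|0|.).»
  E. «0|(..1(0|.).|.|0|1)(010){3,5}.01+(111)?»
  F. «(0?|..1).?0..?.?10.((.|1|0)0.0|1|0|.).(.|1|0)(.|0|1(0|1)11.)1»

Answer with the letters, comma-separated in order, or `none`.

A

A → match
B → no match
C → no match
D → no match — must start with `111`
E → no match
F → no match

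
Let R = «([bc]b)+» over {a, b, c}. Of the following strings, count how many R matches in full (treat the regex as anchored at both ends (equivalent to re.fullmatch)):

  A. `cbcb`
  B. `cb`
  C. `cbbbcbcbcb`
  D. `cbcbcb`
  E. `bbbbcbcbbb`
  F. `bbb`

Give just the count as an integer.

A → match
B → match
C → match
D → match
E → match
F → no match
Total matched: 5

5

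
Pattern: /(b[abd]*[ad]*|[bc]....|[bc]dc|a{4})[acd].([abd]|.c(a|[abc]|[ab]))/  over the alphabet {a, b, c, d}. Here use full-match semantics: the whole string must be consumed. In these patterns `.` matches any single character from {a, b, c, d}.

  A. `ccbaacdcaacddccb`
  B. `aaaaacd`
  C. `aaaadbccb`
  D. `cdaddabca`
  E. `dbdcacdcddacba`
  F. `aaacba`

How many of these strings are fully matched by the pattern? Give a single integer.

2

A → no match
B → match
C → match
D → no match
E → no match
F → no match
Total matched: 2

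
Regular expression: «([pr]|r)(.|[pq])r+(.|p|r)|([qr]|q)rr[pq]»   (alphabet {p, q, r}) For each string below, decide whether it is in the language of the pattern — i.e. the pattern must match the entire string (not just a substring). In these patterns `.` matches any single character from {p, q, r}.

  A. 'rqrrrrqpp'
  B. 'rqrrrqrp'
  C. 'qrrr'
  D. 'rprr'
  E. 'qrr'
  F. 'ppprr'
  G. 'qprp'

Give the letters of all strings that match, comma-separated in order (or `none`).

A. 'rqrrrrqpp' → no match
B. 'rqrrrqrp' → no match
C. 'qrrr' → no match
D. 'rprr' → match
E. 'qrr' → no match
F. 'ppprr' → no match
G. 'qprp' → no match

D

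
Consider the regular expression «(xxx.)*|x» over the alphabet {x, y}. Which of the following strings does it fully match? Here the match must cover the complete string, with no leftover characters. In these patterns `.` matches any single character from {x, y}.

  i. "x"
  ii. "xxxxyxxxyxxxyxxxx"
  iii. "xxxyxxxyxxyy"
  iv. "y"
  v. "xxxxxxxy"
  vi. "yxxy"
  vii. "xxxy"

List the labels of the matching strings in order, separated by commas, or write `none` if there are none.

i → match
ii → no match
iii → no match
iv → no match
v → match
vi → no match
vii → match

i, v, vii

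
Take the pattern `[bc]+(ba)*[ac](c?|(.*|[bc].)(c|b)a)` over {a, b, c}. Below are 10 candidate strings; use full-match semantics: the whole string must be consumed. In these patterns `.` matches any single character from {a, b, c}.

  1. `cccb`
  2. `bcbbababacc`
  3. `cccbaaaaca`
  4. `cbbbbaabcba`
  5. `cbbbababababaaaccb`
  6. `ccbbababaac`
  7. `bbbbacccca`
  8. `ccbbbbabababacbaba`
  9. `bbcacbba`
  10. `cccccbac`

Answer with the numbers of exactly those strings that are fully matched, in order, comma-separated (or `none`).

1 → no match
2 → match
3 → match
4 → match
5 → no match
6 → match
7 → match
8 → match
9 → match
10 → match

2, 3, 4, 6, 7, 8, 9, 10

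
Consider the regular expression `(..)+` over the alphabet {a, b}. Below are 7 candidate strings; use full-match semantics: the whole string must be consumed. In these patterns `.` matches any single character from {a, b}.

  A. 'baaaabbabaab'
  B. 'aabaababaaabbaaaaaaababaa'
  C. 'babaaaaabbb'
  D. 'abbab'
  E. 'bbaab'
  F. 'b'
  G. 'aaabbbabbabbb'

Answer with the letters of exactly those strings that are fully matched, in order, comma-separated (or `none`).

A → match
B → no match
C → no match
D → no match
E → no match
F → no match
G → no match

A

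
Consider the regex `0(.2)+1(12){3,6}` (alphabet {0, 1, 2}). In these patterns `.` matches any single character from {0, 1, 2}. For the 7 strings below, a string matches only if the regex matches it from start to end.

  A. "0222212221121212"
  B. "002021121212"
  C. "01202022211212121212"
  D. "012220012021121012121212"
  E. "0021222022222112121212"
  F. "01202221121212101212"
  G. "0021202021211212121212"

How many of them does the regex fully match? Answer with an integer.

A → match
B → match
C → match
D → no match
E → match
F → no match
G → match
Total matched: 5

5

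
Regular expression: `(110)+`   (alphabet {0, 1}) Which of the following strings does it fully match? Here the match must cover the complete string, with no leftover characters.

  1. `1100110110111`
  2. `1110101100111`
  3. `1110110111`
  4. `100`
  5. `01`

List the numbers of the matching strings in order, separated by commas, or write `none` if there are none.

1 → no match — must end with `110`
2 → no match — must start with `110`
3 → no match — must start with `110`
4 → no match — must start with `110`
5 → no match — must start with `110`

none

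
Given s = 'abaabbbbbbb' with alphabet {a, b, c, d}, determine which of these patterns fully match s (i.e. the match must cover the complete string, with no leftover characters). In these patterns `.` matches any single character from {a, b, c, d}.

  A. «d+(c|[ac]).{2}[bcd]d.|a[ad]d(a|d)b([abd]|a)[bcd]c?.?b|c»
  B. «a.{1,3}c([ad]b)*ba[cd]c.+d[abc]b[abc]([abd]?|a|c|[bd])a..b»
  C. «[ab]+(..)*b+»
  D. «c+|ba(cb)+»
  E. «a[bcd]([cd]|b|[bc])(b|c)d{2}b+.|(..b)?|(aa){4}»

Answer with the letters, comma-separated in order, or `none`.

C

A → no match
B → no match
C → match
D → no match
E → no match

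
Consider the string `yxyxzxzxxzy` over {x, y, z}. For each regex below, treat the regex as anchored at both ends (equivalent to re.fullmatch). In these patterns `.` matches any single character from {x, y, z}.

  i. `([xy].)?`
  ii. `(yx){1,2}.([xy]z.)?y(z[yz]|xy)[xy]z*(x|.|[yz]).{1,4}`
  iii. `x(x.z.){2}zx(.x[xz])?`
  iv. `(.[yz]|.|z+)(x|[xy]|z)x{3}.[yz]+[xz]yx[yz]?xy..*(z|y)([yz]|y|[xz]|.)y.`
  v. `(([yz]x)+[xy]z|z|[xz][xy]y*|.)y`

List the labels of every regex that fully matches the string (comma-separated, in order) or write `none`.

i → no match
ii → no match
iii → no match — must start with `xx`
iv → no match
v → match

v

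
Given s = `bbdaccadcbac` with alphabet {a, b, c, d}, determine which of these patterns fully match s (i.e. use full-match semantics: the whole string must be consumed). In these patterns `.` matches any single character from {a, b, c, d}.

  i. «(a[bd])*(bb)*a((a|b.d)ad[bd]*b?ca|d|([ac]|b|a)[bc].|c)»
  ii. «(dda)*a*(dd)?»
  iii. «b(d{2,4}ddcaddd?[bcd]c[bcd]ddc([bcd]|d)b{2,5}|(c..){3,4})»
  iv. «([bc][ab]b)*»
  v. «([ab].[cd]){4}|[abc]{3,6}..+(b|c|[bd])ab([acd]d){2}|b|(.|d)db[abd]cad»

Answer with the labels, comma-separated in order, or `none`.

v

i → no match
ii → no match
iii → no match
iv → no match
v → match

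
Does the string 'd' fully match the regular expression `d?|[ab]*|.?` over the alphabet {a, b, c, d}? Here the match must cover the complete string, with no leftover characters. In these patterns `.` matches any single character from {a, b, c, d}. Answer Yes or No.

Yes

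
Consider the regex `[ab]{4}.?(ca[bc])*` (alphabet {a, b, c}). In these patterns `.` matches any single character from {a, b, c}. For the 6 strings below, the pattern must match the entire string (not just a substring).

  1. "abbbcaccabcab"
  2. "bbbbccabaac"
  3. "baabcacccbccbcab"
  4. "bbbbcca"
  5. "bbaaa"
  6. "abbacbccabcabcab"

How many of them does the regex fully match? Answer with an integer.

1 → match
2 → no match
3 → no match
4 → no match
5 → match
6 → no match
Total matched: 2

2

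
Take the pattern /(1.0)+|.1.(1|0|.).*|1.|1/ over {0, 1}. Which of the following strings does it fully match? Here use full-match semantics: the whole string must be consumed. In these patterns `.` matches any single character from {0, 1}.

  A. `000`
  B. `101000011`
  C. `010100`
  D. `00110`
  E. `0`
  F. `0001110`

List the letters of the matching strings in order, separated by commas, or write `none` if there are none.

C

A → no match
B → no match
C → match
D → no match
E → no match
F → no match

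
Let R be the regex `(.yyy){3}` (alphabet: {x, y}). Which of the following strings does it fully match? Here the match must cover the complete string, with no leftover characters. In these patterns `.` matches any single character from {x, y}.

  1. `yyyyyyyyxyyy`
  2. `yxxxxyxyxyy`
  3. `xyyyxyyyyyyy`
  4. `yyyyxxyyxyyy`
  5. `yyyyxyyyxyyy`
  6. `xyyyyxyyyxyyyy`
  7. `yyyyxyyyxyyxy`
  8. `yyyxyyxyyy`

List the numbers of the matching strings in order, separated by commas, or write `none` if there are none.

1, 3, 5

1. `yyyyyyyyxyyy` → match
2. `yxxxxyxyxyy` → no match — must end with `yyy`
3. `xyyyxyyyyyyy` → match
4. `yyyyxxyyxyyy` → no match
5. `yyyyxyyyxyyy` → match
6 → no match
7 → no match — must end with `yyy`
8. `yyyxyyxyyy` → no match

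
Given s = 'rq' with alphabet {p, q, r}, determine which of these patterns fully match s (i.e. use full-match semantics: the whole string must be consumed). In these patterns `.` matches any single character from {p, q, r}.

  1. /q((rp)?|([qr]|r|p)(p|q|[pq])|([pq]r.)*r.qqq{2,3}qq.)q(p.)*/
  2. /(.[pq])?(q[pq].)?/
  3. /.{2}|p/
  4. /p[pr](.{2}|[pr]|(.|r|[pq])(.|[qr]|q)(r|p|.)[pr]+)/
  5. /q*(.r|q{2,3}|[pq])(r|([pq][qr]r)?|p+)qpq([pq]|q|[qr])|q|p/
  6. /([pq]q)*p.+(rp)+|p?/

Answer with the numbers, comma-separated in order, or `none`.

1 → no match — must start with 'q'
2 → match
3 → match
4 → no match — must start with 'p'
5 → no match
6 → no match

2, 3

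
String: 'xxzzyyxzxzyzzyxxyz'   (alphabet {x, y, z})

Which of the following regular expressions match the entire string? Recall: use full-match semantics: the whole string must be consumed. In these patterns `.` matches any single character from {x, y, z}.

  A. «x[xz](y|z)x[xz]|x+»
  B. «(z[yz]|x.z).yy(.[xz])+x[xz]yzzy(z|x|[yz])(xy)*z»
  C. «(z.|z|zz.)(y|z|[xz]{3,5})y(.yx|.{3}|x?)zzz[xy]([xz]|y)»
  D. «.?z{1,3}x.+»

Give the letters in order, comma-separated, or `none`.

A → no match
B → match
C → no match
D → no match

B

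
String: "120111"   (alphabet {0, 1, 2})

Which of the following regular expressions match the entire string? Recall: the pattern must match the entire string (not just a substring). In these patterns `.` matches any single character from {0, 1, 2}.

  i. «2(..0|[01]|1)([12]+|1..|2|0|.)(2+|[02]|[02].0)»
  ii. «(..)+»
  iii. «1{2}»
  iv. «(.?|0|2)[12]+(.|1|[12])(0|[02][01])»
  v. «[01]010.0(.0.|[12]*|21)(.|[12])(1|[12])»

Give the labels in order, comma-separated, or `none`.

ii

i → no match — must start with "2"
ii → match
iii → no match
iv → no match
v → no match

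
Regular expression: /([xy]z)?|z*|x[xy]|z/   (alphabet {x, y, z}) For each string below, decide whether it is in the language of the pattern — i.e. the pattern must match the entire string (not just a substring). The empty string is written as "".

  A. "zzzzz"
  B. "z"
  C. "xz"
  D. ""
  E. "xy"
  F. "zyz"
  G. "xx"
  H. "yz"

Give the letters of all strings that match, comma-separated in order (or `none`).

A, B, C, D, E, G, H

A → match
B → match
C → match
D → match
E → match
F → no match
G → match
H → match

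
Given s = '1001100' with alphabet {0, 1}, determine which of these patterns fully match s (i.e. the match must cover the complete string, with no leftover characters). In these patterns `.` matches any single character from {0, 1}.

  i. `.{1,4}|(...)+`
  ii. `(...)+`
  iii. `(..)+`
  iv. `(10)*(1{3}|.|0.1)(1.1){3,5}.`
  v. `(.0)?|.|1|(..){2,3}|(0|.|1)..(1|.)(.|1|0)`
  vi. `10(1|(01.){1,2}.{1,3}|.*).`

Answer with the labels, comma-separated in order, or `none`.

i → no match
ii → no match
iii → no match
iv → no match
v → no match
vi → match

vi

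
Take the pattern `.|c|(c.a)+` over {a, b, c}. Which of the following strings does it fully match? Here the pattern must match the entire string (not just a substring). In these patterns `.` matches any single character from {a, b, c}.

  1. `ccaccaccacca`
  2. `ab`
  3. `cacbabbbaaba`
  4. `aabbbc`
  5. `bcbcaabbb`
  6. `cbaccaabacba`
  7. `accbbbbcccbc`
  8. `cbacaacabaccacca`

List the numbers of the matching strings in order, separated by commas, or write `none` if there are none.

1 → match
2 → no match
3 → no match
4 → no match
5 → no match
6 → no match
7 → no match
8 → no match

1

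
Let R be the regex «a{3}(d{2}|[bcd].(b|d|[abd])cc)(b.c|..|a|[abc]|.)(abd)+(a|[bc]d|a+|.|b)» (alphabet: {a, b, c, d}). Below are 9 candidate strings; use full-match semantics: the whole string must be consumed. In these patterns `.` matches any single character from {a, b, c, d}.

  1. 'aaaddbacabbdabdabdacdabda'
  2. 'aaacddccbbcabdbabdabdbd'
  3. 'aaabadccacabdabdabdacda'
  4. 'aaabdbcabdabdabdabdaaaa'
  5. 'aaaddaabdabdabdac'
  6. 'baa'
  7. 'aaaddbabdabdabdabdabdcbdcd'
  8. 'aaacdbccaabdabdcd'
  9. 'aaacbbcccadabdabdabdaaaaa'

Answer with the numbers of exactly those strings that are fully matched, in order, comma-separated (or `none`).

8

1 → no match
2 → no match
3 → no match
4 → no match
5 → no match
6 → no match — must start with 'a'
7 → no match
8 → match
9 → no match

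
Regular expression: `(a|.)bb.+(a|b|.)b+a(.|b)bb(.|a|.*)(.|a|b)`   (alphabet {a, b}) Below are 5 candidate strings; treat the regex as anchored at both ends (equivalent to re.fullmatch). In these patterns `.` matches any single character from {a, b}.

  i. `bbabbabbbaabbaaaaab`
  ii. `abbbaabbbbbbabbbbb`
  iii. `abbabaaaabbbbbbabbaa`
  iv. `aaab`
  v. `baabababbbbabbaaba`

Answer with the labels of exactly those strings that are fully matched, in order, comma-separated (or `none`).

i → no match
ii → match
iii → no match
iv → no match
v → no match

ii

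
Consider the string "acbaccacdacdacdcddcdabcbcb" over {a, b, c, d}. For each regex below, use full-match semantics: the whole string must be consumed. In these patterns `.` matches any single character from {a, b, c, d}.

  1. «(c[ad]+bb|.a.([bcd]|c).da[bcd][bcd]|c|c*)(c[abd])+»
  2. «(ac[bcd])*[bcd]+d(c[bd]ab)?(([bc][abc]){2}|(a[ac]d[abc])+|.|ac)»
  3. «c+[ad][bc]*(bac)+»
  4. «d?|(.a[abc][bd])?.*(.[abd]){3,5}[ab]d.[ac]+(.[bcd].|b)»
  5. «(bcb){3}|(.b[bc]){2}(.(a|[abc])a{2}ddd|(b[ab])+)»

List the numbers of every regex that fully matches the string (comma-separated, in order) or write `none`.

1 → no match
2 → match
3 → no match — must start with "c"
4 → no match
5 → no match

2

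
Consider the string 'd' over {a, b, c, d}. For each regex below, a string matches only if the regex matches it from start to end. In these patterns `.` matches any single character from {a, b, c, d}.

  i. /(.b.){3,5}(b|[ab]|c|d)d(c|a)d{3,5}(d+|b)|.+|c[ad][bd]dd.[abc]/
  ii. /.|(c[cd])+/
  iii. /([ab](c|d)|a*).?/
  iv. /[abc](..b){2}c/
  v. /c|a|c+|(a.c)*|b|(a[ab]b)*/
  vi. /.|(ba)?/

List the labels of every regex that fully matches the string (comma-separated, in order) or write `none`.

i → match
ii → match
iii → match
iv → no match — must end with 'bc'
v → no match
vi → match

i, ii, iii, vi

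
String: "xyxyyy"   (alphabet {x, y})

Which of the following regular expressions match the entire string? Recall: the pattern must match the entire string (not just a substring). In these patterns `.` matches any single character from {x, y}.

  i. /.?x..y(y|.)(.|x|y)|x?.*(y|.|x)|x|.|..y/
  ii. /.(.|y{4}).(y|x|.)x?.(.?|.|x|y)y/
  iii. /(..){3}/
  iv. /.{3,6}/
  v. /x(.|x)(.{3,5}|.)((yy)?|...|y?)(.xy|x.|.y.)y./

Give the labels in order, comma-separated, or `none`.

i → match
ii → match
iii → match
iv → match
v → no match

i, ii, iii, iv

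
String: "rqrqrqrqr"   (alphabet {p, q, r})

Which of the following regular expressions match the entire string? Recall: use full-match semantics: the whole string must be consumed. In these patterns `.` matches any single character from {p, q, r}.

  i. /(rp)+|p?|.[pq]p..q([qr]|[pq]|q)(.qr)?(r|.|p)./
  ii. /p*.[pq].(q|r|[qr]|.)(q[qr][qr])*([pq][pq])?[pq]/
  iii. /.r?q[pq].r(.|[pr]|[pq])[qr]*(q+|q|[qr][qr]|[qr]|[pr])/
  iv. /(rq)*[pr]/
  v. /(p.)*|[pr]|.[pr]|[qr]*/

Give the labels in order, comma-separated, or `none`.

iv, v

i → no match
ii → no match
iii → no match
iv → match
v → match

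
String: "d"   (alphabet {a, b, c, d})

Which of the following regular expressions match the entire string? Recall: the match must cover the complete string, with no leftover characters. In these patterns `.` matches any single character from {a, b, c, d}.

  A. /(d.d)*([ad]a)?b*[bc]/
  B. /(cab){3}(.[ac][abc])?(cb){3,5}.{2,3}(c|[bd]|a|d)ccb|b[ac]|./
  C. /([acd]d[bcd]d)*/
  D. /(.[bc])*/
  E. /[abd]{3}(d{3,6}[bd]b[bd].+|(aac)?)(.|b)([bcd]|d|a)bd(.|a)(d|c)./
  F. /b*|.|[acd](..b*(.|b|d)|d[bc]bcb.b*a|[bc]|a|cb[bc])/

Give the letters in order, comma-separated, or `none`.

B, F

A → no match
B → match
C → no match
D → no match
E → no match
F → match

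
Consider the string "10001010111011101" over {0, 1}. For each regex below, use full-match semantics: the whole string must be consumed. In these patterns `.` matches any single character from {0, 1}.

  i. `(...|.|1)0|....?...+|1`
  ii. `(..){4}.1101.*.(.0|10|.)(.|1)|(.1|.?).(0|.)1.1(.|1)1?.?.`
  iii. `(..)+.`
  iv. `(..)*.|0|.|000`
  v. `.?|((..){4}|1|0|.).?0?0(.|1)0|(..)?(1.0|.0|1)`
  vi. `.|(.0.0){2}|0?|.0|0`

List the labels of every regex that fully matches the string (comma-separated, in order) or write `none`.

i, ii, iii, iv

i → match
ii → match
iii → match
iv → match
v → no match
vi → no match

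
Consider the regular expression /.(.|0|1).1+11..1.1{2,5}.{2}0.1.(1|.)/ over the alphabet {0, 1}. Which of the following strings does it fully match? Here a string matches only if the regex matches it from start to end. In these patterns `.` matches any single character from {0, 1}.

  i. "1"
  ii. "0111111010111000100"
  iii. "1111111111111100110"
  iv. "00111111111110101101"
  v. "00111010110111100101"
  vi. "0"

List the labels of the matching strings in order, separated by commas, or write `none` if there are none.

i → no match
ii → match
iii → match
iv → match
v → no match
vi → no match

ii, iii, iv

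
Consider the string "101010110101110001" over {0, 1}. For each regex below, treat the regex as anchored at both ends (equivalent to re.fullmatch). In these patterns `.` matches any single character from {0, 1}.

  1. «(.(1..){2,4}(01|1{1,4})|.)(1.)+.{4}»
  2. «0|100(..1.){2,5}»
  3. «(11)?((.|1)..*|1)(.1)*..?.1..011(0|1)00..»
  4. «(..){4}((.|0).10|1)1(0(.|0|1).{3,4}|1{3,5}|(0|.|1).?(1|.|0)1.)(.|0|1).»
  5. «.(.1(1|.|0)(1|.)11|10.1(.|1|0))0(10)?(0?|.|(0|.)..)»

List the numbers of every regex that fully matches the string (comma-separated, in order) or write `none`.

3

1 → no match
2 → no match
3 → match
4 → no match
5 → no match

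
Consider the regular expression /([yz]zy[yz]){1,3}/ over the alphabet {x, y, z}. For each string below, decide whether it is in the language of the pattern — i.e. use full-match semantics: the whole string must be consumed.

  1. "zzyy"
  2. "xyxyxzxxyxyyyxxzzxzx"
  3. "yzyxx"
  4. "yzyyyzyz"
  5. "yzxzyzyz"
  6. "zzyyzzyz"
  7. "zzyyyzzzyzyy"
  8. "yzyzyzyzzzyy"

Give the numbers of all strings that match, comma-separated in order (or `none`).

1, 4, 6, 8

1 → match
2 → no match
3 → no match
4 → match
5 → no match
6 → match
7 → no match
8 → match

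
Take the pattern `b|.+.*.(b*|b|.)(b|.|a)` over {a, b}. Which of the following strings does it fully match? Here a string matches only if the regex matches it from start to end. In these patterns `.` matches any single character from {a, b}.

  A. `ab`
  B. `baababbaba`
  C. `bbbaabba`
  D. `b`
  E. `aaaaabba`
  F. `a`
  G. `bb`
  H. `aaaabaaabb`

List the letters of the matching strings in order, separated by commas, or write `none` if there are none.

B, C, D, E, H

A → no match
B → match
C → match
D → match
E → match
F → no match
G → no match
H → match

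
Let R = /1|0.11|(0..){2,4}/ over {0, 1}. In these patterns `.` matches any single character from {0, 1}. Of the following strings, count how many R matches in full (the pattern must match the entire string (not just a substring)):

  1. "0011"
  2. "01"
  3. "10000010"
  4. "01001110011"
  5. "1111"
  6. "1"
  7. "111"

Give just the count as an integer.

2

1 → match
2 → no match
3 → no match
4 → no match
5 → no match
6 → match
7 → no match
Total matched: 2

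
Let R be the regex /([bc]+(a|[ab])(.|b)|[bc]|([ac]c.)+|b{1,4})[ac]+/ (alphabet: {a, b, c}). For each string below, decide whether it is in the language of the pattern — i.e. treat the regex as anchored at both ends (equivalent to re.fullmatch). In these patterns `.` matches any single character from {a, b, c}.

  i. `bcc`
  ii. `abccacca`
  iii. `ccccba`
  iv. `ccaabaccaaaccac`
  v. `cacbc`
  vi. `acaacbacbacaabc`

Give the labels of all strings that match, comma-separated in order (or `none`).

i

i → match
ii → no match
iii → no match
iv → no match
v → no match
vi → no match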